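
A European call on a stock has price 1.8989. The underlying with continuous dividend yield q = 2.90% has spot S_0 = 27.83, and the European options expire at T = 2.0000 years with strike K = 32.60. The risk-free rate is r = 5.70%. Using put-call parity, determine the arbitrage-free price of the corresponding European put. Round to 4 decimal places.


Answer: Put price = 4.7247

Derivation:
Put-call parity: C - P = S_0 * exp(-qT) - K * exp(-rT).
S_0 * exp(-qT) = 27.8300 * 0.94364995 = 26.26177804
K * exp(-rT) = 32.6000 * 0.89225796 = 29.08760936
P = C - S*exp(-qT) + K*exp(-rT)
P = 1.8989 - 26.26177804 + 29.08760936 = 4.7247


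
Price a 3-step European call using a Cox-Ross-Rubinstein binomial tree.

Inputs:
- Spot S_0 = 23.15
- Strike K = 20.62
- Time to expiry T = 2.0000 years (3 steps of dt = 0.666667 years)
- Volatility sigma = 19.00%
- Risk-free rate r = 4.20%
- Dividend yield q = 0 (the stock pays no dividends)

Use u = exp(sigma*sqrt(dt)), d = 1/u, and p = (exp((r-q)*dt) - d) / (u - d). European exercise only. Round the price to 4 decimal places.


Answer: Price = V(0,0) = 4.9360

Derivation:
dt = T/N = 0.666667
u = exp(sigma*sqrt(dt)) = 1.167815; d = 1/u = 0.856300
p = (exp((r-q)*dt) - d) / (u - d) = 0.552448
Discount per step: exp(-r*dt) = 0.972388
Stock lattice S(k, i) with i counting down-moves:
  k=0: S(0,0) = 23.1500
  k=1: S(1,0) = 27.0349; S(1,1) = 19.8233
  k=2: S(2,0) = 31.5718; S(2,1) = 23.1500; S(2,2) = 16.9747
  k=3: S(3,0) = 36.8700; S(3,1) = 27.0349; S(3,2) = 19.8233; S(3,3) = 14.5355
Terminal payoffs V(N, i) = max(S_T - K, 0):
  V(3,0) = 16.249986; V(3,1) = 6.414914; V(3,2) = 0.000000; V(3,3) = 0.000000
Backward induction: V(k, i) = exp(-r*dt) * [p * V(k+1, i) + (1-p) * V(k+1, i+1)].
  V(2,0) = exp(-r*dt) * [p*16.249986 + (1-p)*6.414914] = 11.521125
  V(2,1) = exp(-r*dt) * [p*6.414914 + (1-p)*0.000000] = 3.446051
  V(2,2) = exp(-r*dt) * [p*0.000000 + (1-p)*0.000000] = 0.000000
  V(1,0) = exp(-r*dt) * [p*11.521125 + (1-p)*3.446051] = 7.688778
  V(1,1) = exp(-r*dt) * [p*3.446051 + (1-p)*0.000000] = 1.851196
  V(0,0) = exp(-r*dt) * [p*7.688778 + (1-p)*1.851196] = 4.935994


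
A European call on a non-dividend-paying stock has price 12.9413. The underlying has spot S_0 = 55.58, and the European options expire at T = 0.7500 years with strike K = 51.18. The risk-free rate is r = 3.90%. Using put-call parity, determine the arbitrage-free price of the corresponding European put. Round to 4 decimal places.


Answer: Put price = 7.0660

Derivation:
Put-call parity: C - P = S_0 * exp(-qT) - K * exp(-rT).
S_0 * exp(-qT) = 55.5800 * 1.00000000 = 55.58000000
K * exp(-rT) = 51.1800 * 0.97117364 = 49.70466693
P = C - S*exp(-qT) + K*exp(-rT)
P = 12.9413 - 55.58000000 + 49.70466693 = 7.0660


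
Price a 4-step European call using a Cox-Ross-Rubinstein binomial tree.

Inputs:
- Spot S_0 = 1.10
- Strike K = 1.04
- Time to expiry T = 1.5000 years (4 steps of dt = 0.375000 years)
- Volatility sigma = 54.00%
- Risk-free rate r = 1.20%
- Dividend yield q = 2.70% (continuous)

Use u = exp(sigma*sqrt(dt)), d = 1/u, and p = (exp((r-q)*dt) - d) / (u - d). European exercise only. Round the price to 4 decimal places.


dt = T/N = 0.375000
u = exp(sigma*sqrt(dt)) = 1.391916; d = 1/u = 0.718434
p = (exp((r-q)*dt) - d) / (u - d) = 0.409746
Discount per step: exp(-r*dt) = 0.995510
Stock lattice S(k, i) with i counting down-moves:
  k=0: S(0,0) = 1.1000
  k=1: S(1,0) = 1.5311; S(1,1) = 0.7903
  k=2: S(2,0) = 2.1312; S(2,1) = 1.1000; S(2,2) = 0.5678
  k=3: S(3,0) = 2.9664; S(3,1) = 1.5311; S(3,2) = 0.7903; S(3,3) = 0.4079
  k=4: S(4,0) = 4.1290; S(4,1) = 2.1312; S(4,2) = 1.1000; S(4,3) = 0.5678; S(4,4) = 0.2930
Terminal payoffs V(N, i) = max(S_T - K, 0):
  V(4,0) = 3.088997; V(4,1) = 1.091173; V(4,2) = 0.060000; V(4,3) = 0.000000; V(4,4) = 0.000000
Backward induction: V(k, i) = exp(-r*dt) * [p * V(k+1, i) + (1-p) * V(k+1, i+1)].
  V(3,0) = exp(-r*dt) * [p*3.088997 + (1-p)*1.091173] = 1.901199
  V(3,1) = exp(-r*dt) * [p*1.091173 + (1-p)*0.060000] = 0.480353
  V(3,2) = exp(-r*dt) * [p*0.060000 + (1-p)*0.000000] = 0.024474
  V(3,3) = exp(-r*dt) * [p*0.000000 + (1-p)*0.000000] = 0.000000
  V(2,0) = exp(-r*dt) * [p*1.901199 + (1-p)*0.480353] = 1.057769
  V(2,1) = exp(-r*dt) * [p*0.480353 + (1-p)*0.024474] = 0.210320
  V(2,2) = exp(-r*dt) * [p*0.024474 + (1-p)*0.000000] = 0.009983
  V(1,0) = exp(-r*dt) * [p*1.057769 + (1-p)*0.210320] = 0.555056
  V(1,1) = exp(-r*dt) * [p*0.210320 + (1-p)*0.009983] = 0.091657
  V(0,0) = exp(-r*dt) * [p*0.555056 + (1-p)*0.091657] = 0.280269

Answer: Price = V(0,0) = 0.2803


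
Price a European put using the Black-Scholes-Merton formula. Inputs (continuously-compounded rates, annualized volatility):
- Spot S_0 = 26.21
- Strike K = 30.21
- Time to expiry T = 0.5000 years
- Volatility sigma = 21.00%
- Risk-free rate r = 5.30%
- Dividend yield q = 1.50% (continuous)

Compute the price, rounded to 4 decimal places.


Answer: Price = 3.8745

Derivation:
d1 = (ln(S/K) + (r - q + 0.5*sigma^2) * T) / (sigma * sqrt(T)) = -0.75429423
d2 = d1 - sigma * sqrt(T) = -0.90278665
exp(-rT) = 0.97384804; exp(-qT) = 0.99252805
P = K * exp(-rT) * N(-d2) - S_0 * exp(-qT) * N(-d1)
N(-d1) = 0.77466372; N(-d2) = 0.81668043
P = 30.2100 * 0.97384804 * 0.81668043 - 26.2100 * 0.99252805 * 0.77466372 = 3.8745


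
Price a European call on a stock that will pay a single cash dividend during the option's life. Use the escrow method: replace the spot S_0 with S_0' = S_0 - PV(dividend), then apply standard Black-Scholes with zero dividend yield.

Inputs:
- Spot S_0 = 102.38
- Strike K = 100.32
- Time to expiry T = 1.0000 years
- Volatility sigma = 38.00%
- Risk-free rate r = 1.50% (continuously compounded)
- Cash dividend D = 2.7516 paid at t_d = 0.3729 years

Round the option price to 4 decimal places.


Answer: Price = 15.3660

Derivation:
PV(D) = D * exp(-r * t_d) = 2.7516 * 0.99442211 = 2.73625189
S_0' = S_0 - PV(D) = 102.3800 - 2.73625189 = 99.64374811
d1 = (ln(S_0'/K) + (r + sigma^2/2)*T) / (sigma*sqrt(T)) = 0.21167429
d2 = d1 - sigma*sqrt(T) = -0.16832571
exp(-rT) = 0.98511194
N(d1) = 0.58381943; N(d2) = 0.43316352
C = S_0' * N(d1) - K * exp(-rT) * N(d2) = 99.64374811 * 0.58381943 - 100.3200 * 0.98511194 * 0.43316352 = 15.3660


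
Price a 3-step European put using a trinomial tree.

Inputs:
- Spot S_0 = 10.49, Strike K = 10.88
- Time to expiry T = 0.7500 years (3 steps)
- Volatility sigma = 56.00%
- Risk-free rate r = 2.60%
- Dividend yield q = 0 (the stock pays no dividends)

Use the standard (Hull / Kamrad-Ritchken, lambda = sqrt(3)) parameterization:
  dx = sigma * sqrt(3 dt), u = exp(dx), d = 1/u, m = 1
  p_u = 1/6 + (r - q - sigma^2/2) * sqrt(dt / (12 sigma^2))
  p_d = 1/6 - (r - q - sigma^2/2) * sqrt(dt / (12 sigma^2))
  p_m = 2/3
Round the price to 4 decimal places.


dt = T/N = 0.250000; dx = sigma*sqrt(3*dt) = 0.484974
u = exp(dx) = 1.624133; d = 1/u = 0.615713
p_u = 0.132954, p_m = 0.666667, p_d = 0.200380
Discount per step: exp(-r*dt) = 0.993521
Stock lattice S(k, j) with j the centered position index:
  k=0: S(0,+0) = 10.4900
  k=1: S(1,-1) = 6.4588; S(1,+0) = 10.4900; S(1,+1) = 17.0372
  k=2: S(2,-2) = 3.9768; S(2,-1) = 6.4588; S(2,+0) = 10.4900; S(2,+1) = 17.0372; S(2,+2) = 27.6706
  k=3: S(3,-3) = 2.4486; S(3,-2) = 3.9768; S(3,-1) = 6.4588; S(3,+0) = 10.4900; S(3,+1) = 17.0372; S(3,+2) = 27.6706; S(3,+3) = 44.9408
Terminal payoffs V(N, j) = max(K - S_T, 0):
  V(3,-3) = 8.431441; V(3,-2) = 6.903214; V(3,-1) = 4.421170; V(3,+0) = 0.390000; V(3,+1) = 0.000000; V(3,+2) = 0.000000; V(3,+3) = 0.000000
Backward induction: V(k, j) = exp(-r*dt) * [p_u * V(k+1, j+1) + p_m * V(k+1, j) + p_d * V(k+1, j-1)]
  V(2,-2) = exp(-r*dt) * [p_u*4.421170 + p_m*6.903214 + p_d*8.431441] = 6.834872
  V(2,-1) = exp(-r*dt) * [p_u*0.390000 + p_m*4.421170 + p_d*6.903214] = 4.354169
  V(2,+0) = exp(-r*dt) * [p_u*0.000000 + p_m*0.390000 + p_d*4.421170] = 1.138489
  V(2,+1) = exp(-r*dt) * [p_u*0.000000 + p_m*0.000000 + p_d*0.390000] = 0.077642
  V(2,+2) = exp(-r*dt) * [p_u*0.000000 + p_m*0.000000 + p_d*0.000000] = 0.000000
  V(1,-1) = exp(-r*dt) * [p_u*1.138489 + p_m*4.354169 + p_d*6.834872] = 4.395055
  V(1,+0) = exp(-r*dt) * [p_u*0.077642 + p_m*1.138489 + p_d*4.354169] = 1.631166
  V(1,+1) = exp(-r*dt) * [p_u*0.000000 + p_m*0.077642 + p_d*1.138489] = 0.278078
  V(0,+0) = exp(-r*dt) * [p_u*0.278078 + p_m*1.631166 + p_d*4.395055] = 1.992105

Answer: Price = V(0,0) = 1.9921


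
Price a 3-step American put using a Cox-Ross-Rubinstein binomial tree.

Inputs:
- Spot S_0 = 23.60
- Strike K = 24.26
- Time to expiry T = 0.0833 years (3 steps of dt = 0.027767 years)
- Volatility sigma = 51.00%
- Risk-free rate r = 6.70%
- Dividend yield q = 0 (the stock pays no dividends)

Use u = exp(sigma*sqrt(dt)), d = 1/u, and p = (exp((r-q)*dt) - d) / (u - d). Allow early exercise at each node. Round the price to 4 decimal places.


Answer: Price = V(0,0) = 1.7832

Derivation:
dt = T/N = 0.027767
u = exp(sigma*sqrt(dt)) = 1.088699; d = 1/u = 0.918528
p = (exp((r-q)*dt) - d) / (u - d) = 0.489710
Discount per step: exp(-r*dt) = 0.998141
Stock lattice S(k, i) with i counting down-moves:
  k=0: S(0,0) = 23.6000
  k=1: S(1,0) = 25.6933; S(1,1) = 21.6773
  k=2: S(2,0) = 27.9722; S(2,1) = 23.6000; S(2,2) = 19.9112
  k=3: S(3,0) = 30.4533; S(3,1) = 25.6933; S(3,2) = 21.6773; S(3,3) = 18.2890
Terminal payoffs V(N, i) = max(K - S_T, 0):
  V(3,0) = 0.000000; V(3,1) = 0.000000; V(3,2) = 2.582742; V(3,3) = 5.971038
Backward induction: V(k, i) = exp(-r*dt) * [p * V(k+1, i) + (1-p) * V(k+1, i+1)]; then take max(V_cont, immediate exercise) for American.
  V(2,0) = exp(-r*dt) * [p*0.000000 + (1-p)*0.000000] = 0.000000; exercise = 0.000000; V(2,0) = max -> 0.000000
  V(2,1) = exp(-r*dt) * [p*0.000000 + (1-p)*2.582742] = 1.315499; exercise = 0.660000; V(2,1) = max -> 1.315499
  V(2,2) = exp(-r*dt) * [p*2.582742 + (1-p)*5.971038] = 4.303743; exercise = 4.348833; V(2,2) = max -> 4.348833
  V(1,0) = exp(-r*dt) * [p*0.000000 + (1-p)*1.315499] = 0.670039; exercise = 0.000000; V(1,0) = max -> 0.670039
  V(1,1) = exp(-r*dt) * [p*1.315499 + (1-p)*4.348833] = 2.858058; exercise = 2.582742; V(1,1) = max -> 2.858058
  V(0,0) = exp(-r*dt) * [p*0.670039 + (1-p)*2.858058] = 1.783244; exercise = 0.660000; V(0,0) = max -> 1.783244


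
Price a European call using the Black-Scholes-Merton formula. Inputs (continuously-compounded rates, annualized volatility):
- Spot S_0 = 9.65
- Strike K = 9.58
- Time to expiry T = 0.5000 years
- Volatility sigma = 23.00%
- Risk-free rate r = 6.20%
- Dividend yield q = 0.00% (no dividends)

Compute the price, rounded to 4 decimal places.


Answer: Price = 0.8118

Derivation:
d1 = (ln(S/K) + (r - q + 0.5*sigma^2) * T) / (sigma * sqrt(T)) = 0.31669359
d2 = d1 - sigma * sqrt(T) = 0.15405904
exp(-rT) = 0.96947557; exp(-qT) = 1.00000000
C = S_0 * exp(-qT) * N(d1) - K * exp(-rT) * N(d2)
N(d1) = 0.62426195; N(d2) = 0.56121841
C = 9.6500 * 1.00000000 * 0.62426195 - 9.5800 * 0.96947557 * 0.56121841 = 0.8118


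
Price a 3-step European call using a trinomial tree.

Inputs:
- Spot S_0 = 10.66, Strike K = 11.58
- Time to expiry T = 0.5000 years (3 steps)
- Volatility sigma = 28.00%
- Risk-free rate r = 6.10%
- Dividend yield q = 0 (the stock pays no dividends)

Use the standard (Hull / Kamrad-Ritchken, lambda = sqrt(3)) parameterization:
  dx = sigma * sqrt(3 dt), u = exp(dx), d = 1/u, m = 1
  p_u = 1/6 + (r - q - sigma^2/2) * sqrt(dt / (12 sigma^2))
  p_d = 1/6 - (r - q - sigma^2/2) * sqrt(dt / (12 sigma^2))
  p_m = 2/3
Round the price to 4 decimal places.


dt = T/N = 0.166667; dx = sigma*sqrt(3*dt) = 0.197990
u = exp(dx) = 1.218950; d = 1/u = 0.820378
p_u = 0.175842, p_m = 0.666667, p_d = 0.157491
Discount per step: exp(-r*dt) = 0.989885
Stock lattice S(k, j) with j the centered position index:
  k=0: S(0,+0) = 10.6600
  k=1: S(1,-1) = 8.7452; S(1,+0) = 10.6600; S(1,+1) = 12.9940
  k=2: S(2,-2) = 7.1744; S(2,-1) = 8.7452; S(2,+0) = 10.6600; S(2,+1) = 12.9940; S(2,+2) = 15.8390
  k=3: S(3,-3) = 5.8857; S(3,-2) = 7.1744; S(3,-1) = 8.7452; S(3,+0) = 10.6600; S(3,+1) = 12.9940; S(3,+2) = 15.8390; S(3,+3) = 19.3070
Terminal payoffs V(N, j) = max(S_T - K, 0):
  V(3,-3) = 0.000000; V(3,-2) = 0.000000; V(3,-1) = 0.000000; V(3,+0) = 0.000000; V(3,+1) = 1.414008; V(3,+2) = 4.259047; V(3,+3) = 7.727008
Backward induction: V(k, j) = exp(-r*dt) * [p_u * V(k+1, j+1) + p_m * V(k+1, j) + p_d * V(k+1, j-1)]
  V(2,-2) = exp(-r*dt) * [p_u*0.000000 + p_m*0.000000 + p_d*0.000000] = 0.000000
  V(2,-1) = exp(-r*dt) * [p_u*0.000000 + p_m*0.000000 + p_d*0.000000] = 0.000000
  V(2,+0) = exp(-r*dt) * [p_u*1.414008 + p_m*0.000000 + p_d*0.000000] = 0.246127
  V(2,+1) = exp(-r*dt) * [p_u*4.259047 + p_m*1.414008 + p_d*0.000000] = 1.674481
  V(2,+2) = exp(-r*dt) * [p_u*7.727008 + p_m*4.259047 + p_d*1.414008] = 4.376075
  V(1,-1) = exp(-r*dt) * [p_u*0.246127 + p_m*0.000000 + p_d*0.000000] = 0.042842
  V(1,+0) = exp(-r*dt) * [p_u*1.674481 + p_m*0.246127 + p_d*0.000000] = 0.453891
  V(1,+1) = exp(-r*dt) * [p_u*4.376075 + p_m*1.674481 + p_d*0.246127] = 1.905115
  V(0,+0) = exp(-r*dt) * [p_u*1.905115 + p_m*0.453891 + p_d*0.042842] = 0.637823

Answer: Price = V(0,0) = 0.6378


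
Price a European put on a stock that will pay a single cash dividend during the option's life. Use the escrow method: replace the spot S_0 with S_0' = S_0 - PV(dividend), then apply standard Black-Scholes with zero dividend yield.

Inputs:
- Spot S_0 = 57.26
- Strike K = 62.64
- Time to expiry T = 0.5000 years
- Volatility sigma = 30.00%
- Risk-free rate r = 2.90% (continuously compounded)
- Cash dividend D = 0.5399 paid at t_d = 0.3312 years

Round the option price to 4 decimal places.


PV(D) = D * exp(-r * t_d) = 0.5399 * 0.99044118 = 0.53473919
S_0' = S_0 - PV(D) = 57.2600 - 0.53473919 = 56.72526081
d1 = (ln(S_0'/K) + (r + sigma^2/2)*T) / (sigma*sqrt(T)) = -0.29314018
d2 = d1 - sigma*sqrt(T) = -0.50527222
exp(-rT) = 0.98560462
N(-d1) = 0.61529250; N(-d2) = 0.69331617
P = K * exp(-rT) * N(-d2) - S_0' * N(-d1) = 62.6400 * 0.98560462 * 0.69331617 - 56.72526081 * 0.61529250 = 7.9015

Answer: Price = 7.9015


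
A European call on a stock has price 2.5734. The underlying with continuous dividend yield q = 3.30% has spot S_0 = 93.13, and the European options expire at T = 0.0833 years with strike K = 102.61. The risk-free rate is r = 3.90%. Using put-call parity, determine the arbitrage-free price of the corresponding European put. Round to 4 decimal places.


Put-call parity: C - P = S_0 * exp(-qT) - K * exp(-rT).
S_0 * exp(-qT) = 93.1300 * 0.99725487 = 92.87434649
K * exp(-rT) = 102.6100 * 0.99675657 = 102.27719178
P = C - S*exp(-qT) + K*exp(-rT)
P = 2.5734 - 92.87434649 + 102.27719178 = 11.9762

Answer: Put price = 11.9762


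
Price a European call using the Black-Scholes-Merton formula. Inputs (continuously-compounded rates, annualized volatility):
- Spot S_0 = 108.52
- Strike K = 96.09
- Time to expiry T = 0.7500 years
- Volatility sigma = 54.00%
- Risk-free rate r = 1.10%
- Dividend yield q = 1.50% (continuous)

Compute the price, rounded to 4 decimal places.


Answer: Price = 25.3196

Derivation:
d1 = (ln(S/K) + (r - q + 0.5*sigma^2) * T) / (sigma * sqrt(T)) = 0.48753859
d2 = d1 - sigma * sqrt(T) = 0.01988487
exp(-rT) = 0.99178394; exp(-qT) = 0.98881304
C = S_0 * exp(-qT) * N(d1) - K * exp(-rT) * N(d2)
N(d1) = 0.68706165; N(d2) = 0.50793239
C = 108.5200 * 0.98881304 * 0.68706165 - 96.0900 * 0.99178394 * 0.50793239 = 25.3196


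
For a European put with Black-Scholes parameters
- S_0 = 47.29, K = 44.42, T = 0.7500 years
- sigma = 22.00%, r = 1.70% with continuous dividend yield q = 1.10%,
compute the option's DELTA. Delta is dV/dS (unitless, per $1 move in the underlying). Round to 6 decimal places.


Answer: Delta = -0.324570

Derivation:
d1 = 0.4474938968; d2 = 0.2569683080
phi(d1) = 0.3609326414; exp(-qT) = 0.9917839379; exp(-rT) = 0.9873309369
N(-d1) = 0.3272592468
Delta = -exp(-qT) * N(-d1) = -0.9917839379 * 0.3272592468 = -0.324570


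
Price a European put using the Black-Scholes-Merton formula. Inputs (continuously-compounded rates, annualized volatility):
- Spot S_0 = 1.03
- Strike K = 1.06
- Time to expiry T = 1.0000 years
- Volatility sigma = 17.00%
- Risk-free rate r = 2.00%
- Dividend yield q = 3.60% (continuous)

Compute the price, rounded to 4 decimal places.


d1 = (ln(S/K) + (r - q + 0.5*sigma^2) * T) / (sigma * sqrt(T)) = -0.17800062
d2 = d1 - sigma * sqrt(T) = -0.34800062
exp(-rT) = 0.98019867; exp(-qT) = 0.96464029
P = K * exp(-rT) * N(-d2) - S_0 * exp(-qT) * N(-d1)
N(-d1) = 0.57063876; N(-d2) = 0.63608014
P = 1.0600 * 0.98019867 * 0.63608014 - 1.0300 * 0.96464029 * 0.57063876 = 0.0939

Answer: Price = 0.0939


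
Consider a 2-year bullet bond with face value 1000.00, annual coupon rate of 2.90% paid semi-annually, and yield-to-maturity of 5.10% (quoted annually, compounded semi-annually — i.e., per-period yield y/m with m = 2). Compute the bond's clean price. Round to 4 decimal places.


Answer: Price = 958.6681

Derivation:
Coupon per period c = face * coupon_rate / m = 14.500000
Periods per year m = 2; per-period yield y/m = 0.025500
Number of cashflows N = 4
Cashflows (t years, CF_t, discount factor 1/(1+y/m)^(m*t), PV):
  t = 0.5000: CF_t = 14.500000, DF = 0.975134, PV = 14.139444
  t = 1.0000: CF_t = 14.500000, DF = 0.950886, PV = 13.787854
  t = 1.5000: CF_t = 14.500000, DF = 0.927242, PV = 13.445006
  t = 2.0000: CF_t = 1014.500000, DF = 0.904185, PV = 917.295774
Price P = sum_t PV_t = 958.668078


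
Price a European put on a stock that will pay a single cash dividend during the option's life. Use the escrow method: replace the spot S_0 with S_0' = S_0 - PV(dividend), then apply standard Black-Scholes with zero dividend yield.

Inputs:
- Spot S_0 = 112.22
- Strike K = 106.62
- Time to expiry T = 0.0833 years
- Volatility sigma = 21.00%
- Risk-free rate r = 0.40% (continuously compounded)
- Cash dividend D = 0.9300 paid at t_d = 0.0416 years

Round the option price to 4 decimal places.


Answer: Price = 0.9226

Derivation:
PV(D) = D * exp(-r * t_d) = 0.9300 * 0.99983361 = 0.92984526
S_0' = S_0 - PV(D) = 112.2200 - 0.92984526 = 111.29015474
d1 = (ln(S_0'/K) + (r + sigma^2/2)*T) / (sigma*sqrt(T)) = 0.74311020
d2 = d1 - sigma*sqrt(T) = 0.68250055
exp(-rT) = 0.99966686
N(-d1) = 0.22870748; N(-d2) = 0.24746125
P = K * exp(-rT) * N(-d2) - S_0' * N(-d1) = 106.6200 * 0.99966686 * 0.24746125 - 111.29015474 * 0.22870748 = 0.9226


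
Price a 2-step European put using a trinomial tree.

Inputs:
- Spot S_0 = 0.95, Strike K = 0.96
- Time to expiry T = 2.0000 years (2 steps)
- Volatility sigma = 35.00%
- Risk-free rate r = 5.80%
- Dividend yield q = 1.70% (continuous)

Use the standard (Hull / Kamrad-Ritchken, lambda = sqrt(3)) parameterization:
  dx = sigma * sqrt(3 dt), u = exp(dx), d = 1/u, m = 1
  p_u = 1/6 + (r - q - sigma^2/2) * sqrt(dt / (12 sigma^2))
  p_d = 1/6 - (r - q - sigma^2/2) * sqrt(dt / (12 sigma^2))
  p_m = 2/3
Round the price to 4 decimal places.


dt = T/N = 1.000000; dx = sigma*sqrt(3*dt) = 0.606218
u = exp(dx) = 1.833484; d = 1/u = 0.545410
p_u = 0.149965, p_m = 0.666667, p_d = 0.183369
Discount per step: exp(-r*dt) = 0.943650
Stock lattice S(k, j) with j the centered position index:
  k=0: S(0,+0) = 0.9500
  k=1: S(1,-1) = 0.5181; S(1,+0) = 0.9500; S(1,+1) = 1.7418
  k=2: S(2,-2) = 0.2826; S(2,-1) = 0.5181; S(2,+0) = 0.9500; S(2,+1) = 1.7418; S(2,+2) = 3.1936
Terminal payoffs V(N, j) = max(K - S_T, 0):
  V(2,-2) = 0.677402; V(2,-1) = 0.441861; V(2,+0) = 0.010000; V(2,+1) = 0.000000; V(2,+2) = 0.000000
Backward induction: V(k, j) = exp(-r*dt) * [p_u * V(k+1, j+1) + p_m * V(k+1, j) + p_d * V(k+1, j-1)]
  V(1,-1) = exp(-r*dt) * [p_u*0.010000 + p_m*0.441861 + p_d*0.677402] = 0.396604
  V(1,+0) = exp(-r*dt) * [p_u*0.000000 + p_m*0.010000 + p_d*0.441861] = 0.082749
  V(1,+1) = exp(-r*dt) * [p_u*0.000000 + p_m*0.000000 + p_d*0.010000] = 0.001730
  V(0,+0) = exp(-r*dt) * [p_u*0.001730 + p_m*0.082749 + p_d*0.396604] = 0.120929

Answer: Price = V(0,0) = 0.1209


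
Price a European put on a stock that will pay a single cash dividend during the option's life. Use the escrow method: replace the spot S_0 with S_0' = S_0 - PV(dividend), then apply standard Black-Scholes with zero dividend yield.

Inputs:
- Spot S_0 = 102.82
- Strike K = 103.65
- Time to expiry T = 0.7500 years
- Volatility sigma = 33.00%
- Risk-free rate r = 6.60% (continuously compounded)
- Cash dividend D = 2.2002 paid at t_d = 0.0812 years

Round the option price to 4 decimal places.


Answer: Price = 10.3552

Derivation:
PV(D) = D * exp(-r * t_d) = 2.2002 * 0.99465513 = 2.18844023
S_0' = S_0 - PV(D) = 102.8200 - 2.18844023 = 100.63155977
d1 = (ln(S_0'/K) + (r + sigma^2/2)*T) / (sigma*sqrt(T)) = 0.21268739
d2 = d1 - sigma*sqrt(T) = -0.07310099
exp(-rT) = 0.95170516
N(-d1) = 0.41578540; N(-d2) = 0.52913712
P = K * exp(-rT) * N(-d2) - S_0' * N(-d1) = 103.6500 * 0.95170516 * 0.52913712 - 100.63155977 * 0.41578540 = 10.3552


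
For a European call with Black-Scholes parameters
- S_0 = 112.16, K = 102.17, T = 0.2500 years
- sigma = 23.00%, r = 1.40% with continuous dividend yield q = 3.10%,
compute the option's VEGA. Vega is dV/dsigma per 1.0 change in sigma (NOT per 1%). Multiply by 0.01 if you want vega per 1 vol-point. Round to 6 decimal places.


d1 = 0.8317463538; d2 = 0.7167463538
phi(d1) = 0.2822845902; exp(-qT) = 0.9922799538; exp(-rT) = 0.9965061179
Vega = S * exp(-qT) * phi(d1) * sqrt(T) = 112.1600 * 0.9922799538 * 0.2822845902 * 0.5000000000 = 15.708307

Answer: Vega = 15.708307


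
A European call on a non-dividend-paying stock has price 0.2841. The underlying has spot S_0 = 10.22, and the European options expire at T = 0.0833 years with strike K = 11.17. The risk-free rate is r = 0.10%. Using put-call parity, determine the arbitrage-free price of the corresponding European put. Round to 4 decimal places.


Put-call parity: C - P = S_0 * exp(-qT) - K * exp(-rT).
S_0 * exp(-qT) = 10.2200 * 1.00000000 = 10.22000000
K * exp(-rT) = 11.1700 * 0.99991670 = 11.16906958
P = C - S*exp(-qT) + K*exp(-rT)
P = 0.2841 - 10.22000000 + 11.16906958 = 1.2332

Answer: Put price = 1.2332


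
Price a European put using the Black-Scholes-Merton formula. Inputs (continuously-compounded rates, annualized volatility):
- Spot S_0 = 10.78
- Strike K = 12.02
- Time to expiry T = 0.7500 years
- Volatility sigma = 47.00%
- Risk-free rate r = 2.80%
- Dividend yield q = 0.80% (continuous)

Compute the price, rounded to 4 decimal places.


d1 = (ln(S/K) + (r - q + 0.5*sigma^2) * T) / (sigma * sqrt(T)) = -0.02712776
d2 = d1 - sigma * sqrt(T) = -0.43415970
exp(-rT) = 0.97921896; exp(-qT) = 0.99401796
P = K * exp(-rT) * N(-d2) - S_0 * exp(-qT) * N(-d1)
N(-d1) = 0.51082108; N(-d2) = 0.66791376
P = 12.0200 * 0.97921896 * 0.66791376 - 10.7800 * 0.99401796 * 0.51082108 = 2.3878

Answer: Price = 2.3878


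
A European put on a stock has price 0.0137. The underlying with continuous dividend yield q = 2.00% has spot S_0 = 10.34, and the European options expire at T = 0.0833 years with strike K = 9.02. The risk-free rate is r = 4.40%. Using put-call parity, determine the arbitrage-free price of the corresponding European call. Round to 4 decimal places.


Put-call parity: C - P = S_0 * exp(-qT) - K * exp(-rT).
S_0 * exp(-qT) = 10.3400 * 0.99833539 = 10.32278790
K * exp(-rT) = 9.0200 * 0.99634151 = 8.98700041
C = P + S*exp(-qT) - K*exp(-rT)
C = 0.0137 + 10.32278790 - 8.98700041 = 1.3495

Answer: Call price = 1.3495


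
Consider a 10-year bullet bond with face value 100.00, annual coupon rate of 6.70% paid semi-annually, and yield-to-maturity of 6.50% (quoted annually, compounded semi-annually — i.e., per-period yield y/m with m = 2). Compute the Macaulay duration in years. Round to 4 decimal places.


Answer: Macaulay duration = 7.4660 years

Derivation:
Coupon per period c = face * coupon_rate / m = 3.350000
Periods per year m = 2; per-period yield y/m = 0.032500
Number of cashflows N = 20
Cashflows (t years, CF_t, discount factor 1/(1+y/m)^(m*t), PV):
  t = 0.5000: CF_t = 3.350000, DF = 0.968523, PV = 3.244552
  t = 1.0000: CF_t = 3.350000, DF = 0.938037, PV = 3.142423
  t = 1.5000: CF_t = 3.350000, DF = 0.908510, PV = 3.043509
  t = 2.0000: CF_t = 3.350000, DF = 0.879913, PV = 2.947709
  t = 2.5000: CF_t = 3.350000, DF = 0.852216, PV = 2.854924
  t = 3.0000: CF_t = 3.350000, DF = 0.825391, PV = 2.765059
  t = 3.5000: CF_t = 3.350000, DF = 0.799410, PV = 2.678024
  t = 4.0000: CF_t = 3.350000, DF = 0.774247, PV = 2.593727
  t = 4.5000: CF_t = 3.350000, DF = 0.749876, PV = 2.512085
  t = 5.0000: CF_t = 3.350000, DF = 0.726272, PV = 2.433012
  t = 5.5000: CF_t = 3.350000, DF = 0.703411, PV = 2.356428
  t = 6.0000: CF_t = 3.350000, DF = 0.681270, PV = 2.282255
  t = 6.5000: CF_t = 3.350000, DF = 0.659826, PV = 2.210416
  t = 7.0000: CF_t = 3.350000, DF = 0.639056, PV = 2.140839
  t = 7.5000: CF_t = 3.350000, DF = 0.618941, PV = 2.073452
  t = 8.0000: CF_t = 3.350000, DF = 0.599458, PV = 2.008186
  t = 8.5000: CF_t = 3.350000, DF = 0.580589, PV = 1.944974
  t = 9.0000: CF_t = 3.350000, DF = 0.562314, PV = 1.883752
  t = 9.5000: CF_t = 3.350000, DF = 0.544614, PV = 1.824457
  t = 10.0000: CF_t = 103.350000, DF = 0.527471, PV = 54.514154
Price P = sum_t PV_t = 101.453935
Macaulay numerator sum_t t * PV_t:
  t * PV_t at t = 0.5000: 1.622276
  t * PV_t at t = 1.0000: 3.142423
  t * PV_t at t = 1.5000: 4.565264
  t * PV_t at t = 2.0000: 5.895417
  t * PV_t at t = 2.5000: 7.137309
  t * PV_t at t = 3.0000: 8.295178
  t * PV_t at t = 3.5000: 9.373082
  t * PV_t at t = 4.0000: 10.374909
  t * PV_t at t = 4.5000: 11.304381
  t * PV_t at t = 5.0000: 12.165059
  t * PV_t at t = 5.5000: 12.960353
  t * PV_t at t = 6.0000: 13.693527
  t * PV_t at t = 6.5000: 14.367704
  t * PV_t at t = 7.0000: 14.985871
  t * PV_t at t = 7.5000: 15.550887
  t * PV_t at t = 8.0000: 16.065485
  t * PV_t at t = 8.5000: 16.532278
  t * PV_t at t = 9.0000: 16.953768
  t * PV_t at t = 9.5000: 17.332343
  t * PV_t at t = 10.0000: 545.141537
Macaulay duration D = (sum_t t * PV_t) / P = 757.459052 / 101.453935 = 7.466039


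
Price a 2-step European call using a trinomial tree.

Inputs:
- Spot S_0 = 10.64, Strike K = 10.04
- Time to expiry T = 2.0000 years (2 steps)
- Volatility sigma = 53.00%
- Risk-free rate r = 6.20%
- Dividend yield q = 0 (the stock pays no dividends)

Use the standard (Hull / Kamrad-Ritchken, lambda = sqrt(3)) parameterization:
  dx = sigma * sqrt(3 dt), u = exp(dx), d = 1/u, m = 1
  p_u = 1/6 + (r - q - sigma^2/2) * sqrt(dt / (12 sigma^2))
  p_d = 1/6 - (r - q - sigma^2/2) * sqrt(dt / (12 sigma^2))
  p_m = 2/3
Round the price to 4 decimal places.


Answer: Price = V(0,0) = 3.4562

Derivation:
dt = T/N = 1.000000; dx = sigma*sqrt(3*dt) = 0.917987
u = exp(dx) = 2.504244; d = 1/u = 0.399322
p_u = 0.123937, p_m = 0.666667, p_d = 0.209396
Discount per step: exp(-r*dt) = 0.939883
Stock lattice S(k, j) with j the centered position index:
  k=0: S(0,+0) = 10.6400
  k=1: S(1,-1) = 4.2488; S(1,+0) = 10.6400; S(1,+1) = 26.6452
  k=2: S(2,-2) = 1.6966; S(2,-1) = 4.2488; S(2,+0) = 10.6400; S(2,+1) = 26.6452; S(2,+2) = 66.7260
Terminal payoffs V(N, j) = max(S_T - K, 0):
  V(2,-2) = 0.000000; V(2,-1) = 0.000000; V(2,+0) = 0.600000; V(2,+1) = 16.605157; V(2,+2) = 56.685977
Backward induction: V(k, j) = exp(-r*dt) * [p_u * V(k+1, j+1) + p_m * V(k+1, j) + p_d * V(k+1, j-1)]
  V(1,-1) = exp(-r*dt) * [p_u*0.600000 + p_m*0.000000 + p_d*0.000000] = 0.069892
  V(1,+0) = exp(-r*dt) * [p_u*16.605157 + p_m*0.600000 + p_d*0.000000] = 2.310231
  V(1,+1) = exp(-r*dt) * [p_u*56.685977 + p_m*16.605157 + p_d*0.600000] = 17.125840
  V(0,+0) = exp(-r*dt) * [p_u*17.125840 + p_m*2.310231 + p_d*0.069892] = 3.456249


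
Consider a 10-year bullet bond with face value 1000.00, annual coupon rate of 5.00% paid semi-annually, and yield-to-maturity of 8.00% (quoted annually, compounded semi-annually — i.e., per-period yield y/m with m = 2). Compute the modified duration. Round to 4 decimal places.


Coupon per period c = face * coupon_rate / m = 25.000000
Periods per year m = 2; per-period yield y/m = 0.040000
Number of cashflows N = 20
Cashflows (t years, CF_t, discount factor 1/(1+y/m)^(m*t), PV):
  t = 0.5000: CF_t = 25.000000, DF = 0.961538, PV = 24.038462
  t = 1.0000: CF_t = 25.000000, DF = 0.924556, PV = 23.113905
  t = 1.5000: CF_t = 25.000000, DF = 0.888996, PV = 22.224909
  t = 2.0000: CF_t = 25.000000, DF = 0.854804, PV = 21.370105
  t = 2.5000: CF_t = 25.000000, DF = 0.821927, PV = 20.548178
  t = 3.0000: CF_t = 25.000000, DF = 0.790315, PV = 19.757863
  t = 3.5000: CF_t = 25.000000, DF = 0.759918, PV = 18.997945
  t = 4.0000: CF_t = 25.000000, DF = 0.730690, PV = 18.267255
  t = 4.5000: CF_t = 25.000000, DF = 0.702587, PV = 17.564668
  t = 5.0000: CF_t = 25.000000, DF = 0.675564, PV = 16.889104
  t = 5.5000: CF_t = 25.000000, DF = 0.649581, PV = 16.239523
  t = 6.0000: CF_t = 25.000000, DF = 0.624597, PV = 15.614926
  t = 6.5000: CF_t = 25.000000, DF = 0.600574, PV = 15.014352
  t = 7.0000: CF_t = 25.000000, DF = 0.577475, PV = 14.436877
  t = 7.5000: CF_t = 25.000000, DF = 0.555265, PV = 13.881613
  t = 8.0000: CF_t = 25.000000, DF = 0.533908, PV = 13.347704
  t = 8.5000: CF_t = 25.000000, DF = 0.513373, PV = 12.834331
  t = 9.0000: CF_t = 25.000000, DF = 0.493628, PV = 12.340703
  t = 9.5000: CF_t = 25.000000, DF = 0.474642, PV = 11.866061
  t = 10.0000: CF_t = 1025.000000, DF = 0.456387, PV = 467.796620
Price P = sum_t PV_t = 796.145105
First compute Macaulay numerator sum_t t * PV_t:
  t * PV_t at t = 0.5000: 12.019231
  t * PV_t at t = 1.0000: 23.113905
  t * PV_t at t = 1.5000: 33.337363
  t * PV_t at t = 2.0000: 42.740210
  t * PV_t at t = 2.5000: 51.370444
  t * PV_t at t = 3.0000: 59.273589
  t * PV_t at t = 3.5000: 66.492809
  t * PV_t at t = 4.0000: 73.069021
  t * PV_t at t = 4.5000: 79.041008
  t * PV_t at t = 5.0000: 84.445521
  t * PV_t at t = 5.5000: 89.317378
  t * PV_t at t = 6.0000: 93.689557
  t * PV_t at t = 6.5000: 97.593289
  t * PV_t at t = 7.0000: 101.058139
  t * PV_t at t = 7.5000: 104.112094
  t * PV_t at t = 8.0000: 106.781635
  t * PV_t at t = 8.5000: 109.091815
  t * PV_t at t = 9.0000: 111.066327
  t * PV_t at t = 9.5000: 112.727576
  t * PV_t at t = 10.0000: 4677.966199
Macaulay duration D = 6128.307110 / 796.145105 = 7.697475
Modified duration = D / (1 + y/m) = 7.697475 / (1 + 0.040000) = 7.401418

Answer: Modified duration = 7.4014


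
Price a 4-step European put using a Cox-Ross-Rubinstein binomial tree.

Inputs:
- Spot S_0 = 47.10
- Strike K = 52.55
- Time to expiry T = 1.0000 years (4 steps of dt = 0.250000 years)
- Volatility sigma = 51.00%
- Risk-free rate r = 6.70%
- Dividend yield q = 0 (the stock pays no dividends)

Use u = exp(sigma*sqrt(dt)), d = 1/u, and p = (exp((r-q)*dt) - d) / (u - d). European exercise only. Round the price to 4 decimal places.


Answer: Price = V(0,0) = 10.9004

Derivation:
dt = T/N = 0.250000
u = exp(sigma*sqrt(dt)) = 1.290462; d = 1/u = 0.774916
p = (exp((r-q)*dt) - d) / (u - d) = 0.469357
Discount per step: exp(-r*dt) = 0.983390
Stock lattice S(k, i) with i counting down-moves:
  k=0: S(0,0) = 47.1000
  k=1: S(1,0) = 60.7807; S(1,1) = 36.4986
  k=2: S(2,0) = 78.4352; S(2,1) = 47.1000; S(2,2) = 28.2833
  k=3: S(3,0) = 101.2176; S(3,1) = 60.7807; S(3,2) = 36.4986; S(3,3) = 21.9172
  k=4: S(4,0) = 130.6175; S(4,1) = 78.4352; S(4,2) = 47.1000; S(4,3) = 28.2833; S(4,4) = 16.9840
Terminal payoffs V(N, i) = max(K - S_T, 0):
  V(4,0) = 0.000000; V(4,1) = 0.000000; V(4,2) = 5.450000; V(4,3) = 24.266658; V(4,4) = 35.565978
Backward induction: V(k, i) = exp(-r*dt) * [p * V(k+1, i) + (1-p) * V(k+1, i+1)].
  V(3,0) = exp(-r*dt) * [p*0.000000 + (1-p)*0.000000] = 0.000000
  V(3,1) = exp(-r*dt) * [p*0.000000 + (1-p)*5.450000] = 2.843968
  V(3,2) = exp(-r*dt) * [p*5.450000 + (1-p)*24.266658] = 15.178551
  V(3,3) = exp(-r*dt) * [p*24.266658 + (1-p)*35.565978] = 29.759890
  V(2,0) = exp(-r*dt) * [p*0.000000 + (1-p)*2.843968] = 1.484065
  V(2,1) = exp(-r*dt) * [p*2.843968 + (1-p)*15.178551] = 9.233272
  V(2,2) = exp(-r*dt) * [p*15.178551 + (1-p)*29.759890] = 22.535394
  V(1,0) = exp(-r*dt) * [p*1.484065 + (1-p)*9.233272] = 5.503175
  V(1,1) = exp(-r*dt) * [p*9.233272 + (1-p)*22.535394] = 16.021336
  V(0,0) = exp(-r*dt) * [p*5.503175 + (1-p)*16.021336] = 10.900446


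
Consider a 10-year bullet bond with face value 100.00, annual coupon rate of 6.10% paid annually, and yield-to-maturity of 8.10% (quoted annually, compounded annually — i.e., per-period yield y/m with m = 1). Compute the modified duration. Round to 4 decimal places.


Coupon per period c = face * coupon_rate / m = 6.100000
Periods per year m = 1; per-period yield y/m = 0.081000
Number of cashflows N = 10
Cashflows (t years, CF_t, discount factor 1/(1+y/m)^(m*t), PV):
  t = 1.0000: CF_t = 6.100000, DF = 0.925069, PV = 5.642923
  t = 2.0000: CF_t = 6.100000, DF = 0.855753, PV = 5.220095
  t = 3.0000: CF_t = 6.100000, DF = 0.791631, PV = 4.828950
  t = 4.0000: CF_t = 6.100000, DF = 0.732314, PV = 4.467114
  t = 5.0000: CF_t = 6.100000, DF = 0.677441, PV = 4.132391
  t = 6.0000: CF_t = 6.100000, DF = 0.626680, PV = 3.822748
  t = 7.0000: CF_t = 6.100000, DF = 0.579722, PV = 3.536307
  t = 8.0000: CF_t = 6.100000, DF = 0.536284, PV = 3.271329
  t = 9.0000: CF_t = 6.100000, DF = 0.496099, PV = 3.026207
  t = 10.0000: CF_t = 106.100000, DF = 0.458926, PV = 48.692093
Price P = sum_t PV_t = 86.640159
First compute Macaulay numerator sum_t t * PV_t:
  t * PV_t at t = 1.0000: 5.642923
  t * PV_t at t = 2.0000: 10.440191
  t * PV_t at t = 3.0000: 14.486851
  t * PV_t at t = 4.0000: 17.868457
  t * PV_t at t = 5.0000: 20.661953
  t * PV_t at t = 6.0000: 22.936488
  t * PV_t at t = 7.0000: 24.754150
  t * PV_t at t = 8.0000: 26.170636
  t * PV_t at t = 9.0000: 27.235860
  t * PV_t at t = 10.0000: 486.920932
Macaulay duration D = 657.118441 / 86.640159 = 7.584456
Modified duration = D / (1 + y/m) = 7.584456 / (1 + 0.081000) = 7.016148

Answer: Modified duration = 7.0161


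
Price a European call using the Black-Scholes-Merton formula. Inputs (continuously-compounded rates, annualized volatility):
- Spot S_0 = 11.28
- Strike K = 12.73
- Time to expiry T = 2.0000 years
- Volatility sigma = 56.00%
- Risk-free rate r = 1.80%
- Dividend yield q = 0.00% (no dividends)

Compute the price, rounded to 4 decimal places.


Answer: Price = 3.1466

Derivation:
d1 = (ln(S/K) + (r - q + 0.5*sigma^2) * T) / (sigma * sqrt(T)) = 0.28873927
d2 = d1 - sigma * sqrt(T) = -0.50322033
exp(-rT) = 0.96464029; exp(-qT) = 1.00000000
C = S_0 * exp(-qT) * N(d1) - K * exp(-rT) * N(d2)
N(d1) = 0.61360954; N(d2) = 0.30740469
C = 11.2800 * 1.00000000 * 0.61360954 - 12.7300 * 0.96464029 * 0.30740469 = 3.1466


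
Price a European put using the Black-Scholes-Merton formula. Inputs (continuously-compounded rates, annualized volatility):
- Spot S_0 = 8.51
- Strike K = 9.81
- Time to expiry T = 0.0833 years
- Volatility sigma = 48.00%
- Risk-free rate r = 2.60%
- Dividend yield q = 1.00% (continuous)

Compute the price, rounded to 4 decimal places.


Answer: Price = 1.3877

Derivation:
d1 = (ln(S/K) + (r - q + 0.5*sigma^2) * T) / (sigma * sqrt(T)) = -0.94727032
d2 = d1 - sigma * sqrt(T) = -1.08580666
exp(-rT) = 0.99783654; exp(-qT) = 0.99916735
P = K * exp(-rT) * N(-d2) - S_0 * exp(-qT) * N(-d1)
N(-d1) = 0.82824947; N(-d2) = 0.86121773
P = 9.8100 * 0.99783654 * 0.86121773 - 8.5100 * 0.99916735 * 0.82824947 = 1.3877


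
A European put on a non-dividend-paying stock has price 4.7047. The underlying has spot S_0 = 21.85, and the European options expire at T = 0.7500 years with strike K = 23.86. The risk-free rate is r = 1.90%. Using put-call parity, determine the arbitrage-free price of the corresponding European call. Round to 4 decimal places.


Put-call parity: C - P = S_0 * exp(-qT) - K * exp(-rT).
S_0 * exp(-qT) = 21.8500 * 1.00000000 = 21.85000000
K * exp(-rT) = 23.8600 * 0.98585105 = 23.52240607
C = P + S*exp(-qT) - K*exp(-rT)
C = 4.7047 + 21.85000000 - 23.52240607 = 3.0323

Answer: Call price = 3.0323


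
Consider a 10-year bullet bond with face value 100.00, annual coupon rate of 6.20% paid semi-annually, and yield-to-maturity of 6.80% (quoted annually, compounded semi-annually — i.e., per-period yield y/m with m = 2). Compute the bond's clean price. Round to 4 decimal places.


Coupon per period c = face * coupon_rate / m = 3.100000
Periods per year m = 2; per-period yield y/m = 0.034000
Number of cashflows N = 20
Cashflows (t years, CF_t, discount factor 1/(1+y/m)^(m*t), PV):
  t = 0.5000: CF_t = 3.100000, DF = 0.967118, PV = 2.998066
  t = 1.0000: CF_t = 3.100000, DF = 0.935317, PV = 2.899483
  t = 1.5000: CF_t = 3.100000, DF = 0.904562, PV = 2.804142
  t = 2.0000: CF_t = 3.100000, DF = 0.874818, PV = 2.711937
  t = 2.5000: CF_t = 3.100000, DF = 0.846052, PV = 2.622763
  t = 3.0000: CF_t = 3.100000, DF = 0.818233, PV = 2.536521
  t = 3.5000: CF_t = 3.100000, DF = 0.791327, PV = 2.453115
  t = 4.0000: CF_t = 3.100000, DF = 0.765307, PV = 2.372452
  t = 4.5000: CF_t = 3.100000, DF = 0.740142, PV = 2.294441
  t = 5.0000: CF_t = 3.100000, DF = 0.715805, PV = 2.218995
  t = 5.5000: CF_t = 3.100000, DF = 0.692268, PV = 2.146030
  t = 6.0000: CF_t = 3.100000, DF = 0.669505, PV = 2.075464
  t = 6.5000: CF_t = 3.100000, DF = 0.647490, PV = 2.007219
  t = 7.0000: CF_t = 3.100000, DF = 0.626199, PV = 1.941217
  t = 7.5000: CF_t = 3.100000, DF = 0.605608, PV = 1.877386
  t = 8.0000: CF_t = 3.100000, DF = 0.585695, PV = 1.815654
  t = 8.5000: CF_t = 3.100000, DF = 0.566436, PV = 1.755952
  t = 9.0000: CF_t = 3.100000, DF = 0.547810, PV = 1.698212
  t = 9.5000: CF_t = 3.100000, DF = 0.529797, PV = 1.642372
  t = 10.0000: CF_t = 103.100000, DF = 0.512377, PV = 52.826020
Price P = sum_t PV_t = 95.697440

Answer: Price = 95.6974


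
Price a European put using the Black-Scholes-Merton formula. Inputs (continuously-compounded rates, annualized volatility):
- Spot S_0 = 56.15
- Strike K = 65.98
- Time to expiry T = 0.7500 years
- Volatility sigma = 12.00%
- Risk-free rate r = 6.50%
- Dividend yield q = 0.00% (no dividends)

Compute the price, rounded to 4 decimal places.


Answer: Price = 7.1280

Derivation:
d1 = (ln(S/K) + (r - q + 0.5*sigma^2) * T) / (sigma * sqrt(T)) = -1.03129177
d2 = d1 - sigma * sqrt(T) = -1.13521482
exp(-rT) = 0.95241920; exp(-qT) = 1.00000000
P = K * exp(-rT) * N(-d2) - S_0 * exp(-qT) * N(-d1)
N(-d1) = 0.84879799; N(-d2) = 0.87185734
P = 65.9800 * 0.95241920 * 0.87185734 - 56.1500 * 1.00000000 * 0.84879799 = 7.1280


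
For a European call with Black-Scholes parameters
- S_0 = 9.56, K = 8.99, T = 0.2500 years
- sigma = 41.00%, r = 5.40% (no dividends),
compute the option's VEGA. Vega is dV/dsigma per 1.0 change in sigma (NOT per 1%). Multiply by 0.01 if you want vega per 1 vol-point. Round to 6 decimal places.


Answer: Vega = 1.708955

Derivation:
d1 = 0.4682311150; d2 = 0.2632311150
phi(d1) = 0.3575218779; exp(-qT) = 1.0000000000; exp(-rT) = 0.9865907163
Vega = S * exp(-qT) * phi(d1) * sqrt(T) = 9.5600 * 1.0000000000 * 0.3575218779 * 0.5000000000 = 1.708955


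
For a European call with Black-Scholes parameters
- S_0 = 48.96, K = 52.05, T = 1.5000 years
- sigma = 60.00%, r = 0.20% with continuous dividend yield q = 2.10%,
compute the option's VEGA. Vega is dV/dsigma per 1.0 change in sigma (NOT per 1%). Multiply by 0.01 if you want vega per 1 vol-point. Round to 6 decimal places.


Answer: Vega = 22.492861

Derivation:
d1 = 0.2453556483; d2 = -0.4894912745
phi(d1) = 0.3871131582; exp(-qT) = 0.9689909565; exp(-rT) = 0.9970044955
Vega = S * exp(-qT) * phi(d1) * sqrt(T) = 48.9600 * 0.9689909565 * 0.3871131582 * 1.2247448714 = 22.492861


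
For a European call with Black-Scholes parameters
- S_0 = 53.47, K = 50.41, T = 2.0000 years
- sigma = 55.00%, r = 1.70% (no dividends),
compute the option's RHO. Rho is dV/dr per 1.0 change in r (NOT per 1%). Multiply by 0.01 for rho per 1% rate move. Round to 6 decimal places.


Answer: Rho = 38.375578

Derivation:
d1 = 0.5083855809; d2 = -0.2694318784
phi(d1) = 0.3505799546; exp(-qT) = 1.0000000000; exp(-rT) = 0.9665715046
N(d2) = 0.3937986787
Rho = K*T*exp(-rT)*N(d2) = 50.4100 * 2.0000 * 0.9665715046 * 0.3937986787 = 38.375578


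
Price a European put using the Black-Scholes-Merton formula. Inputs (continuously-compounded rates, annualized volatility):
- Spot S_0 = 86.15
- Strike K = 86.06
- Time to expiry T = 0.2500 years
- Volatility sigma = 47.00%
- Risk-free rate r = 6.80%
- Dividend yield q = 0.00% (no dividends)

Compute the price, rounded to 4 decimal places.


d1 = (ln(S/K) + (r - q + 0.5*sigma^2) * T) / (sigma * sqrt(T)) = 0.19428824
d2 = d1 - sigma * sqrt(T) = -0.04071176
exp(-rT) = 0.98314368; exp(-qT) = 1.00000000
P = K * exp(-rT) * N(-d2) - S_0 * exp(-qT) * N(-d1)
N(-d1) = 0.42297510; N(-d2) = 0.51623716
P = 86.0600 * 0.98314368 * 0.51623716 - 86.1500 * 1.00000000 * 0.42297510 = 7.2392

Answer: Price = 7.2392
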